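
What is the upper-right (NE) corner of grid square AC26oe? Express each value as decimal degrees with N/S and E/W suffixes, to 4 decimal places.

63.7917° S, 174.7500° W

Field A=0, C=2: +0·20° lon, +2·10° lat → SW at lon -180°, lat -70°.
Square 2, 6: +2·2° lon, +6·1° lat → SW at lon -176°, lat -64°.
Subsquare o=14, e=4: +14·0.0833333° lon, +4·0.0416667° lat → SW at lon -174.833°, lat -63.8333°.
Cell spans 0.0833333° lon × 0.0416667° lat. NE corner is SW corner plus one full cell.
latitude 63.7917° S, longitude 174.7500° W.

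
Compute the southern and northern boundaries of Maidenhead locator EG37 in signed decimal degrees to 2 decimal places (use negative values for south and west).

Field E=4, G=6: +4·20° lon, +6·10° lat → SW at lon -100°, lat -30°.
Square 3, 7: +3·2° lon, +7·1° lat → SW at lon -94°, lat -23°.
Cell spans 2° lon × 1° lat.
south -23.00, north -22.00.

-23.00, -22.00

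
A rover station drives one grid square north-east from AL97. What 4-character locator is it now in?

BL08

Longitude square 9; +1 → 10, wraps to 0, carry into field.
Longitude field A = 0; +1 → 1 = B.
Latitude square 7; +1 → 8.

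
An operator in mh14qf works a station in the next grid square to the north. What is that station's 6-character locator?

MH14qg

Latitude subsquare f = 5; +1 → 6 = g.
The longitude characters are unchanged.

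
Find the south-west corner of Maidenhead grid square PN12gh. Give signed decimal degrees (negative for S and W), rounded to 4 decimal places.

42.2917, 122.5000

Field P=15, N=13: +15·20° lon, +13·10° lat → SW at lon 120°, lat 40°.
Square 1, 2: +1·2° lon, +2·1° lat → SW at lon 122°, lat 42°.
Subsquare g=6, h=7: +6·0.0833333° lon, +7·0.0416667° lat → SW at lon 122.5°, lat 42.2917°.
latitude 42.2917, longitude 122.5000.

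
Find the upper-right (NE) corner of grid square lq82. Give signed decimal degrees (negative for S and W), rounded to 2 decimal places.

73.00, 58.00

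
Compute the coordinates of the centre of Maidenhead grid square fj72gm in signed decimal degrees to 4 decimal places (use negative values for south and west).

2.5208, -65.4583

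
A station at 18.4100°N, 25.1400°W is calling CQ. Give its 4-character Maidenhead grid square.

HK78

Offset from 180°W / 90°S: lon 154.86°, lat 108.41°.
Field: 154.86/20 → 7 → H, 108.41/10 → 10 → K; chars HK.
Square: 14.86/2 → 7, 8.41/1 → 8; chars 78.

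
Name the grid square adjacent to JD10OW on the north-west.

JD10nx

Longitude subsquare o = 14; −1 → 13 = n.
Latitude subsquare w = 22; +1 → 23 = x.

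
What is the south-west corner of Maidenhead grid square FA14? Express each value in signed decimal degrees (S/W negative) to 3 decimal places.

Field F=5, A=0: +5·20° lon, +0·10° lat → SW at lon -80°, lat -90°.
Square 1, 4: +1·2° lon, +4·1° lat → SW at lon -78°, lat -86°.
latitude -86.000, longitude -78.000.

-86.000, -78.000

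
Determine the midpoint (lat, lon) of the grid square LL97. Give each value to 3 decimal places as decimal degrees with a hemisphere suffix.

27.500° N, 59.000° E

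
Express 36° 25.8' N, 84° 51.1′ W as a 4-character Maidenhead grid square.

EM76

Shift to the Maidenhead origin (180°W, 90°S): lon 95.15, lat 126.43.
Field: lon ⌊95.15/20⌋ = 4 → E; lat ⌊126.43/10⌋ = 12 → M.
Square: lon ⌊15.15/2⌋ = 7; lat ⌊6.43/1⌋ = 6.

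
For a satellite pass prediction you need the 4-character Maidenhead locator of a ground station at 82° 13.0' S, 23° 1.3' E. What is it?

KA17

Offset from 180°W / 90°S: lon 203.02°, lat 7.78°.
Field: 203.02/20 → 10 → K, 7.78/10 → 0 → A; chars KA.
Square: 3.02/2 → 1, 7.78/1 → 7; chars 17.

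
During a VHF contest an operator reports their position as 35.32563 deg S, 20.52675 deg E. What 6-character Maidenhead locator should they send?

KF04gq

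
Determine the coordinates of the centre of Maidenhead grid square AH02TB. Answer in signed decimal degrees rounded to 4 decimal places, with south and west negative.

Field A=0, H=7: +0·20° lon, +7·10° lat → SW at lon -180°, lat -20°.
Square 0, 2: +0·2° lon, +2·1° lat → SW at lon -180°, lat -18°.
Subsquare t=19, b=1: +19·0.0833333° lon, +1·0.0416667° lat → SW at lon -178.417°, lat -17.9583°.
Cell spans 0.0833333° lon × 0.0416667° lat. Centre is SW corner plus half of each.
latitude -17.9375, longitude -178.3750.

-17.9375, -178.3750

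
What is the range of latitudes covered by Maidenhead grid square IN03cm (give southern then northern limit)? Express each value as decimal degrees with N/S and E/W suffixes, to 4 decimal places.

43.5000° N, 43.5417° N

Field I=8, N=13: +8·20° lon, +13·10° lat → SW at lon -20°, lat 40°.
Square 0, 3: +0·2° lon, +3·1° lat → SW at lon -20°, lat 43°.
Subsquare c=2, m=12: +2·0.0833333° lon, +12·0.0416667° lat → SW at lon -19.8333°, lat 43.5°.
Cell spans 0.0833333° lon × 0.0416667° lat.
south 43.5000° N, north 43.5417° N.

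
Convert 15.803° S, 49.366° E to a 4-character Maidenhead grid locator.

Shift to the Maidenhead origin (180°W, 90°S): lon 229.37, lat 74.20.
Field (20°×10°, letters A–R): 229.37/20 → 11 → L, 74.20/10 → 7 → H; chars LH.
Square (2°×1°, digits 0–9): 9.37/2 → 4, 4.20/1 → 4; chars 44.

LH44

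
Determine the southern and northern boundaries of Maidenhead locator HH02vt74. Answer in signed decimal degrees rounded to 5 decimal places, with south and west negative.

-17.19167, -17.18750

Field H=7, H=7: +7·20° lon, +7·10° lat → SW at lon -40°, lat -20°.
Square 0, 2: +0·2° lon, +2·1° lat → SW at lon -40°, lat -18°.
Subsquare v=21, t=19: +21·0.0833333° lon, +19·0.0416667° lat → SW at lon -38.25°, lat -17.2083°.
Extended square 7, 4: +7·0.00833333° lon, +4·0.00416667° lat → SW at lon -38.1917°, lat -17.1917°.
Cell spans 0.00833333° lon × 0.00416667° lat.
south -17.19167, north -17.18750.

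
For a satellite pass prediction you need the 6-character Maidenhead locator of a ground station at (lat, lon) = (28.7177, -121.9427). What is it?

Offset from 180°W / 90°S: lon 58.0573°, lat 118.7177°.
Field: 58.0573/20 → 2 → C, 118.7177/10 → 11 → L; chars CL.
Square: 18.0573/2 → 9, 8.7177/1 → 8; chars 98.
Subsquare: 0.0573/0.0833333 → 0 → a, 0.7177/0.0416667 → 17 → r; chars ar.

CL98ar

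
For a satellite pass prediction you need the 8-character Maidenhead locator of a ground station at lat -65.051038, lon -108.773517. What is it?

Offset from 180°W / 90°S: lon 71.22648°, lat 24.94896°.
Field: lon ⌊71.22648/20⌋ = 3 → D; lat ⌊24.94896/10⌋ = 2 → C.
Square: lon ⌊11.22648/2⌋ = 5; lat ⌊4.94896/1⌋ = 4.
Subsquare: lon ⌊1.22648/0.0833333⌋ = 14 → o; lat ⌊0.94896/0.0416667⌋ = 22 → w.
Extended square: lon ⌊0.05982/0.00833333⌋ = 7; lat ⌊0.03230/0.00416667⌋ = 7.

DC54ow77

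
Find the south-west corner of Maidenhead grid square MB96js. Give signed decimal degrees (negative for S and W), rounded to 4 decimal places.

-73.2500, 78.7500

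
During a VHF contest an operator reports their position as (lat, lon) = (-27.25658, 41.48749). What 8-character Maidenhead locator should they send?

Shift to the Maidenhead origin (180°W, 90°S): lon 221.48749, lat 62.74342.
Field: lon ⌊221.48749/20⌋ = 11 → L; lat ⌊62.74342/10⌋ = 6 → G.
Square: lon ⌊1.48749/2⌋ = 0; lat ⌊2.74342/1⌋ = 2.
Subsquare: lon ⌊1.48749/0.0833333⌋ = 17 → r; lat ⌊0.74342/0.0416667⌋ = 17 → r.
Extended square: lon ⌊0.07082/0.00833333⌋ = 8; lat ⌊0.03509/0.00416667⌋ = 8.

LG02rr88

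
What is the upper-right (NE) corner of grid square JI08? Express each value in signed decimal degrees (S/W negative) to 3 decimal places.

Field J=9, I=8: +9·20° lon, +8·10° lat → SW at lon 0°, lat -10°.
Square 0, 8: +0·2° lon, +8·1° lat → SW at lon 0°, lat -2°.
Cell spans 2° lon × 1° lat. NE corner is SW corner plus one full cell.
latitude -1.000, longitude 2.000.

-1.000, 2.000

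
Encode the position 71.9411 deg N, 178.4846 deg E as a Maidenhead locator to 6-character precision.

RQ91fw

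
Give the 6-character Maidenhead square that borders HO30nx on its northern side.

Latitude subsquare x = 23; +1 → 24, wraps to 0 = a, carry into square.
Latitude square 0; +1 → 1.
The longitude characters are unchanged.

HO31na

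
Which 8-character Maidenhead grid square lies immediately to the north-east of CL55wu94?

CL55xu05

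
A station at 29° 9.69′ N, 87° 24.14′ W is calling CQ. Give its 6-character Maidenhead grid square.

EL69hd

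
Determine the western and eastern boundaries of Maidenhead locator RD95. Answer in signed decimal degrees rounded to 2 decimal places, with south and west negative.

178.00, 180.00

Field R=17, D=3: +17·20° lon, +3·10° lat → SW at lon 160°, lat -60°.
Square 9, 5: +9·2° lon, +5·1° lat → SW at lon 178°, lat -55°.
Cell spans 2° lon × 1° lat.
west 178.00, east 180.00.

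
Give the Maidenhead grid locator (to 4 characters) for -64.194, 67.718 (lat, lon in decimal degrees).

MC35

Offset from 180°W / 90°S: lon 247.72°, lat 25.81°.
Field (20°×10°, letters A–R): lon ⌊247.72/20⌋ = 12 → M; lat ⌊25.81/10⌋ = 2 → C.
Square (2°×1°, digits 0–9): lon ⌊7.72/2⌋ = 3; lat ⌊5.81/1⌋ = 5.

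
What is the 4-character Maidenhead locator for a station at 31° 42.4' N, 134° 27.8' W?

CM21

Offset from 180°W / 90°S: lon 45.54°, lat 121.71°.
Field: 45.54/20 → 2 → C, 121.71/10 → 12 → M; chars CM.
Square: 5.54/2 → 2, 1.71/1 → 1; chars 21.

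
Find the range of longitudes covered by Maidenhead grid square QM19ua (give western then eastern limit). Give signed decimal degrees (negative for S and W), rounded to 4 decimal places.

143.6667, 143.7500

Field Q=16, M=12: +16·20° lon, +12·10° lat → SW at lon 140°, lat 30°.
Square 1, 9: +1·2° lon, +9·1° lat → SW at lon 142°, lat 39°.
Subsquare u=20, a=0: +20·0.0833333° lon, +0·0.0416667° lat → SW at lon 143.667°, lat 39°.
Cell spans 0.0833333° lon × 0.0416667° lat.
west 143.6667, east 143.7500.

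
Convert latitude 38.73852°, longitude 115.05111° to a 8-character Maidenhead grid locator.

Offset from 180°W / 90°S: lon 295.05111°, lat 128.73852°.
Field (20°×10°, letters A–R): 295.05111/20 → 14 → O, 128.73852/10 → 12 → M; chars OM.
Square (2°×1°, digits 0–9): 15.05111/2 → 7, 8.73852/1 → 8; chars 78.
Subsquare (5′×2.5′, letters a–x): 1.05111/0.0833333 → 12 → m, 0.73852/0.0416667 → 17 → r; chars mr.
Extended square (30″×15″, digits 0–9): 0.05111/0.00833333 → 6, 0.03019/0.00416667 → 7; chars 67.

OM78mr67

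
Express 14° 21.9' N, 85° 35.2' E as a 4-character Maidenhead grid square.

Add 180° to longitude and 90° to latitude: 265.59, 104.36.
Field: lon ⌊265.59/20⌋ = 13 → N; lat ⌊104.36/10⌋ = 10 → K.
Square: lon ⌊5.59/2⌋ = 2; lat ⌊4.36/1⌋ = 4.

NK24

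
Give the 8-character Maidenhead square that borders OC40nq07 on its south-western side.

OC40mq96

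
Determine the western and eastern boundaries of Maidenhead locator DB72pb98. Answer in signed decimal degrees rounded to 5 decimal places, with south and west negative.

Field D=3, B=1: +3·20° lon, +1·10° lat → SW at lon -120°, lat -80°.
Square 7, 2: +7·2° lon, +2·1° lat → SW at lon -106°, lat -78°.
Subsquare p=15, b=1: +15·0.0833333° lon, +1·0.0416667° lat → SW at lon -104.75°, lat -77.9583°.
Extended square 9, 8: +9·0.00833333° lon, +8·0.00416667° lat → SW at lon -104.675°, lat -77.925°.
Cell spans 0.00833333° lon × 0.00416667° lat.
west -104.67500, east -104.66667.

-104.67500, -104.66667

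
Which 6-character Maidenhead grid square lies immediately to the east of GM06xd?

Longitude subsquare x = 23; +1 → 24, wraps to 0 = a, carry into square.
Longitude square 0; +1 → 1.
The latitude characters are unchanged.

GM16ad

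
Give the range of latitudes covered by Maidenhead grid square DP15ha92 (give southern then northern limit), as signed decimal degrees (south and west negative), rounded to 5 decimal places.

Field D=3, P=15: +3·20° lon, +15·10° lat → SW at lon -120°, lat 60°.
Square 1, 5: +1·2° lon, +5·1° lat → SW at lon -118°, lat 65°.
Subsquare h=7, a=0: +7·0.0833333° lon, +0·0.0416667° lat → SW at lon -117.417°, lat 65°.
Extended square 9, 2: +9·0.00833333° lon, +2·0.00416667° lat → SW at lon -117.342°, lat 65.0083°.
Cell spans 0.00833333° lon × 0.00416667° lat.
south 65.00833, north 65.01250.

65.00833, 65.01250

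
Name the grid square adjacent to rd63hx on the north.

RD64ha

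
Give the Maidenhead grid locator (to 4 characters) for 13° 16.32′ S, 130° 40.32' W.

CH46

Offset from 180°W / 90°S: lon 49.33°, lat 76.73°.
Field: lon ⌊49.33/20⌋ = 2 → C; lat ⌊76.73/10⌋ = 7 → H.
Square: lon ⌊9.33/2⌋ = 4; lat ⌊6.73/1⌋ = 6.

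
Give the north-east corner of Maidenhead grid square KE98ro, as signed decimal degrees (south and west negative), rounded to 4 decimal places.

-41.3750, 39.5000

Field K=10, E=4: +10·20° lon, +4·10° lat → SW at lon 20°, lat -50°.
Square 9, 8: +9·2° lon, +8·1° lat → SW at lon 38°, lat -42°.
Subsquare r=17, o=14: +17·0.0833333° lon, +14·0.0416667° lat → SW at lon 39.4167°, lat -41.4167°.
Cell spans 0.0833333° lon × 0.0416667° lat. NE corner is SW corner plus one full cell.
latitude -41.3750, longitude 39.5000.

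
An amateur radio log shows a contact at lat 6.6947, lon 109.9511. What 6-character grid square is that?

Offset from 180°W / 90°S: lon 289.9511°, lat 96.6947°.
Field: lon ⌊289.9511/20⌋ = 14 → O; lat ⌊96.6947/10⌋ = 9 → J.
Square: lon ⌊9.9511/2⌋ = 4; lat ⌊6.6947/1⌋ = 6.
Subsquare: lon ⌊1.9511/0.0833333⌋ = 23 → x; lat ⌊0.6947/0.0416667⌋ = 16 → q.

OJ46xq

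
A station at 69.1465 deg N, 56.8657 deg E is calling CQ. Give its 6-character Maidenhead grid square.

LP89kd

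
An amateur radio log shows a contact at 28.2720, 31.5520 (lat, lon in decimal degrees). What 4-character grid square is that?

Offset from 180°W / 90°S: lon 211.55°, lat 118.27°.
Field (20°×10°, letters A–R): lon ⌊211.55/20⌋ = 10 → K; lat ⌊118.27/10⌋ = 11 → L.
Square (2°×1°, digits 0–9): lon ⌊11.55/2⌋ = 5; lat ⌊8.27/1⌋ = 8.

KL58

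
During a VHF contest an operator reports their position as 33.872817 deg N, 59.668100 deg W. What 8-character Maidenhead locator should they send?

GM03du99

Shift to the Maidenhead origin (180°W, 90°S): lon 120.33190, lat 123.87282.
Field: 120.33190/20 → 6 → G, 123.87282/10 → 12 → M; chars GM.
Square: 0.33190/2 → 0, 3.87282/1 → 3; chars 03.
Subsquare: 0.33190/0.0833333 → 3 → d, 0.87282/0.0416667 → 20 → u; chars du.
Extended square: 0.08190/0.00833333 → 9, 0.03948/0.00416667 → 9; chars 99.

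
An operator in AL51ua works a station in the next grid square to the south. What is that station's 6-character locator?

AL50ux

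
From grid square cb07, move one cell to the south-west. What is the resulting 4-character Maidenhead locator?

Longitude square 0; −1 → -1, wraps to 9, carry into field.
Longitude field C = 2; −1 → 1 = B.
Latitude square 7; −1 → 6.

BB96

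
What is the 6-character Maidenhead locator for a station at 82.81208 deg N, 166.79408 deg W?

AR62ot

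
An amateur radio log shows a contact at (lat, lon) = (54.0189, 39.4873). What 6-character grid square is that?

KO94ra

Shift to the Maidenhead origin (180°W, 90°S): lon 219.4873, lat 144.0189.
Field: lon ⌊219.4873/20⌋ = 10 → K; lat ⌊144.0189/10⌋ = 14 → O.
Square: lon ⌊19.4873/2⌋ = 9; lat ⌊4.0189/1⌋ = 4.
Subsquare: lon ⌊1.4873/0.0833333⌋ = 17 → r; lat ⌊0.0189/0.0416667⌋ = 0 → a.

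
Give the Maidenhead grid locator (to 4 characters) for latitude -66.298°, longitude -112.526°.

Shift to the Maidenhead origin (180°W, 90°S): lon 67.47, lat 23.70.
Field: lon ⌊67.47/20⌋ = 3 → D; lat ⌊23.70/10⌋ = 2 → C.
Square: lon ⌊7.47/2⌋ = 3; lat ⌊3.70/1⌋ = 3.

DC33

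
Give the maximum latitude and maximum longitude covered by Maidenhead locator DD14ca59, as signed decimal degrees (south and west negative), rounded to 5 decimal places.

Field D=3, D=3: +3·20° lon, +3·10° lat → SW at lon -120°, lat -60°.
Square 1, 4: +1·2° lon, +4·1° lat → SW at lon -118°, lat -56°.
Subsquare c=2, a=0: +2·0.0833333° lon, +0·0.0416667° lat → SW at lon -117.833°, lat -56°.
Extended square 5, 9: +5·0.00833333° lon, +9·0.00416667° lat → SW at lon -117.792°, lat -55.9625°.
Cell spans 0.00833333° lon × 0.00416667° lat. NE corner is SW corner plus one full cell.
latitude -55.95833, longitude -117.78333.

-55.95833, -117.78333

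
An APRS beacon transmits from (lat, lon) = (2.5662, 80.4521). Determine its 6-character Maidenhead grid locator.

NJ02fn

Shift to the Maidenhead origin (180°W, 90°S): lon 260.4521, lat 92.5662.
Field: lon ⌊260.4521/20⌋ = 13 → N; lat ⌊92.5662/10⌋ = 9 → J.
Square: lon ⌊0.4521/2⌋ = 0; lat ⌊2.5662/1⌋ = 2.
Subsquare: lon ⌊0.4521/0.0833333⌋ = 5 → f; lat ⌊0.5662/0.0416667⌋ = 13 → n.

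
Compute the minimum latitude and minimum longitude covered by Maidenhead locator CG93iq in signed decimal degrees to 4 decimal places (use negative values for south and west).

Field C=2, G=6: +2·20° lon, +6·10° lat → SW at lon -140°, lat -30°.
Square 9, 3: +9·2° lon, +3·1° lat → SW at lon -122°, lat -27°.
Subsquare i=8, q=16: +8·0.0833333° lon, +16·0.0416667° lat → SW at lon -121.333°, lat -26.3333°.
latitude -26.3333, longitude -121.3333.

-26.3333, -121.3333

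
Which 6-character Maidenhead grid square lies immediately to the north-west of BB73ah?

BB63xi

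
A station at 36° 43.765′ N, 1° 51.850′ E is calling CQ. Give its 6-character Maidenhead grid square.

Add 180° to longitude and 90° to latitude: 181.8642, 126.7294.
Field (20°×10°, letters A–R): lon ⌊181.8642/20⌋ = 9 → J; lat ⌊126.7294/10⌋ = 12 → M.
Square (2°×1°, digits 0–9): lon ⌊1.8642/2⌋ = 0; lat ⌊6.7294/1⌋ = 6.
Subsquare (5′×2.5′, letters a–x): lon ⌊1.8642/0.0833333⌋ = 22 → w; lat ⌊0.7294/0.0416667⌋ = 17 → r.

JM06wr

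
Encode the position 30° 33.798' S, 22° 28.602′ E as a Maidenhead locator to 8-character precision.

KF19fk74

Shift to the Maidenhead origin (180°W, 90°S): lon 202.47670, lat 59.43670.
Field: 202.47670/20 → 10 → K, 59.43670/10 → 5 → F; chars KF.
Square: 2.47670/2 → 1, 9.43670/1 → 9; chars 19.
Subsquare: 0.47670/0.0833333 → 5 → f, 0.43670/0.0416667 → 10 → k; chars fk.
Extended square: 0.06003/0.00833333 → 7, 0.02003/0.00416667 → 4; chars 74.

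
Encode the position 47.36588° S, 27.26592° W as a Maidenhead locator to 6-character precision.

HE62ip

Offset from 180°W / 90°S: lon 152.7341°, lat 42.6341°.
Field: 152.7341/20 → 7 → H, 42.6341/10 → 4 → E; chars HE.
Square: 12.7341/2 → 6, 2.6341/1 → 2; chars 62.
Subsquare: 0.7341/0.0833333 → 8 → i, 0.6341/0.0416667 → 15 → p; chars ip.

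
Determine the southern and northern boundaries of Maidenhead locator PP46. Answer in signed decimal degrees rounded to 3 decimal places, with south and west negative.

66.000, 67.000

Field P=15, P=15: +15·20° lon, +15·10° lat → SW at lon 120°, lat 60°.
Square 4, 6: +4·2° lon, +6·1° lat → SW at lon 128°, lat 66°.
Cell spans 2° lon × 1° lat.
south 66.000, north 67.000.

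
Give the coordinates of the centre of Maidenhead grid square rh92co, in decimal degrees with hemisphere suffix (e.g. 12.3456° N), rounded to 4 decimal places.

17.3958° S, 178.2083° E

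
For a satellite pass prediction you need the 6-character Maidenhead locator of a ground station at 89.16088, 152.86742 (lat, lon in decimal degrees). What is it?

QR69kd

Offset from 180°W / 90°S: lon 332.8674°, lat 179.1609°.
Field (20°×10°, letters A–R): lon ⌊332.8674/20⌋ = 16 → Q; lat ⌊179.1609/10⌋ = 17 → R.
Square (2°×1°, digits 0–9): lon ⌊12.8674/2⌋ = 6; lat ⌊9.1609/1⌋ = 9.
Subsquare (5′×2.5′, letters a–x): lon ⌊0.8674/0.0833333⌋ = 10 → k; lat ⌊0.1609/0.0416667⌋ = 3 → d.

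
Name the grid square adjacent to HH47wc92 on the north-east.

HH47xc03

Longitude extended square 9; +1 → 10, wraps to 0, carry into subsquare.
Longitude subsquare w = 22; +1 → 23 = x.
Latitude extended square 2; +1 → 3.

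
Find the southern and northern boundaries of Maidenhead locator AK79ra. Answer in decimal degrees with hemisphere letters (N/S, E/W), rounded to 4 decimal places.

Field A=0, K=10: +0·20° lon, +10·10° lat → SW at lon -180°, lat 10°.
Square 7, 9: +7·2° lon, +9·1° lat → SW at lon -166°, lat 19°.
Subsquare r=17, a=0: +17·0.0833333° lon, +0·0.0416667° lat → SW at lon -164.583°, lat 19°.
Cell spans 0.0833333° lon × 0.0416667° lat.
south 19.0000° N, north 19.0417° N.

19.0000° N, 19.0417° N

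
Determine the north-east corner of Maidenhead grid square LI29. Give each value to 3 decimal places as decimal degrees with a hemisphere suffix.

0.000° N, 46.000° E

Field L=11, I=8: +11·20° lon, +8·10° lat → SW at lon 40°, lat -10°.
Square 2, 9: +2·2° lon, +9·1° lat → SW at lon 44°, lat -1°.
Cell spans 2° lon × 1° lat. NE corner is SW corner plus one full cell.
latitude 0.000° N, longitude 46.000° E.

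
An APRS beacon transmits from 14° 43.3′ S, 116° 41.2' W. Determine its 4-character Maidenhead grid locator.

DH15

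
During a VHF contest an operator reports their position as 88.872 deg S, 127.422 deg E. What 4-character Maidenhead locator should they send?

Add 180° to longitude and 90° to latitude: 307.42, 1.13.
Field: lon ⌊307.42/20⌋ = 15 → P; lat ⌊1.13/10⌋ = 0 → A.
Square: lon ⌊7.42/2⌋ = 3; lat ⌊1.13/1⌋ = 1.

PA31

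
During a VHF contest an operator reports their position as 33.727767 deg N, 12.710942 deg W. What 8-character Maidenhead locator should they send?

IM33pr44

Add 180° to longitude and 90° to latitude: 167.28906, 123.72777.
Field (20°×10°, letters A–R): 167.28906/20 → 8 → I, 123.72777/10 → 12 → M; chars IM.
Square (2°×1°, digits 0–9): 7.28906/2 → 3, 3.72777/1 → 3; chars 33.
Subsquare (5′×2.5′, letters a–x): 1.28906/0.0833333 → 15 → p, 0.72777/0.0416667 → 17 → r; chars pr.
Extended square (30″×15″, digits 0–9): 0.03906/0.00833333 → 4, 0.01943/0.00416667 → 4; chars 44.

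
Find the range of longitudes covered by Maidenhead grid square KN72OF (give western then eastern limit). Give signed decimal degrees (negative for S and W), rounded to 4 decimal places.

35.1667, 35.2500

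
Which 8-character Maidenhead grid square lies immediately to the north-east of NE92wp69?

Longitude extended square 6; +1 → 7.
Latitude extended square 9; +1 → 10, wraps to 0, carry into subsquare.
Latitude subsquare p = 15; +1 → 16 = q.

NE92wq70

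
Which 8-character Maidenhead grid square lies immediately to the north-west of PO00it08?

PO00ht99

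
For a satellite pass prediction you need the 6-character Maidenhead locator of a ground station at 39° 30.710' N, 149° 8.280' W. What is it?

BM59km

Add 180° to longitude and 90° to latitude: 30.8620, 129.5118.
Field: 30.8620/20 → 1 → B, 129.5118/10 → 12 → M; chars BM.
Square: 10.8620/2 → 5, 9.5118/1 → 9; chars 59.
Subsquare: 0.8620/0.0833333 → 10 → k, 0.5118/0.0416667 → 12 → m; chars km.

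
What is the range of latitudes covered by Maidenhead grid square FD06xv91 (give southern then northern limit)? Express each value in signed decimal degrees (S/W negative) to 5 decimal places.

Field F=5, D=3: +5·20° lon, +3·10° lat → SW at lon -80°, lat -60°.
Square 0, 6: +0·2° lon, +6·1° lat → SW at lon -80°, lat -54°.
Subsquare x=23, v=21: +23·0.0833333° lon, +21·0.0416667° lat → SW at lon -78.0833°, lat -53.125°.
Extended square 9, 1: +9·0.00833333° lon, +1·0.00416667° lat → SW at lon -78.0083°, lat -53.1208°.
Cell spans 0.00833333° lon × 0.00416667° lat.
south -53.12083, north -53.11667.

-53.12083, -53.11667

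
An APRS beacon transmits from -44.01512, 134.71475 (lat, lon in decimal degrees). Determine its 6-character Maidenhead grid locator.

PE75ix

Shift to the Maidenhead origin (180°W, 90°S): lon 314.7147, lat 45.9849.
Field: 314.7147/20 → 15 → P, 45.9849/10 → 4 → E; chars PE.
Square: 14.7147/2 → 7, 5.9849/1 → 5; chars 75.
Subsquare: 0.7147/0.0833333 → 8 → i, 0.9849/0.0416667 → 23 → x; chars ix.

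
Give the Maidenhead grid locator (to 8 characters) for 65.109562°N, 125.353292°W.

Shift to the Maidenhead origin (180°W, 90°S): lon 54.64671, lat 155.10956.
Field: 54.64671/20 → 2 → C, 155.10956/10 → 15 → P; chars CP.
Square: 14.64671/2 → 7, 5.10956/1 → 5; chars 75.
Subsquare: 0.64671/0.0833333 → 7 → h, 0.10956/0.0416667 → 2 → c; chars hc.
Extended square: 0.06337/0.00833333 → 7, 0.02623/0.00416667 → 6; chars 76.

CP75hc76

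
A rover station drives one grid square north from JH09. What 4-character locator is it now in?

JI00

Latitude square 9; +1 → 10, wraps to 0, carry into field.
Latitude field H = 7; +1 → 8 = I.
The longitude characters are unchanged.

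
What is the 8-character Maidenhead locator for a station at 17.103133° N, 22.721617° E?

KK17ic64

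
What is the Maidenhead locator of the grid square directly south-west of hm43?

HM32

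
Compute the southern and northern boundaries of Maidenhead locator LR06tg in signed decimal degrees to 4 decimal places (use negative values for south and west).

86.2500, 86.2917

Field L=11, R=17: +11·20° lon, +17·10° lat → SW at lon 40°, lat 80°.
Square 0, 6: +0·2° lon, +6·1° lat → SW at lon 40°, lat 86°.
Subsquare t=19, g=6: +19·0.0833333° lon, +6·0.0416667° lat → SW at lon 41.5833°, lat 86.25°.
Cell spans 0.0833333° lon × 0.0416667° lat.
south 86.2500, north 86.2917.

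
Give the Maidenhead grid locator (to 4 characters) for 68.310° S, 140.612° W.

Offset from 180°W / 90°S: lon 39.39°, lat 21.69°.
Field: lon ⌊39.39/20⌋ = 1 → B; lat ⌊21.69/10⌋ = 2 → C.
Square: lon ⌊19.39/2⌋ = 9; lat ⌊1.69/1⌋ = 1.

BC91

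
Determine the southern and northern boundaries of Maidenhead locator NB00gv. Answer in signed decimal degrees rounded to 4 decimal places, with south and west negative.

Field N=13, B=1: +13·20° lon, +1·10° lat → SW at lon 80°, lat -80°.
Square 0, 0: +0·2° lon, +0·1° lat → SW at lon 80°, lat -80°.
Subsquare g=6, v=21: +6·0.0833333° lon, +21·0.0416667° lat → SW at lon 80.5°, lat -79.125°.
Cell spans 0.0833333° lon × 0.0416667° lat.
south -79.1250, north -79.0833.

-79.1250, -79.0833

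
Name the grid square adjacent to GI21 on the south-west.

GI10

Longitude square 2; −1 → 1.
Latitude square 1; −1 → 0.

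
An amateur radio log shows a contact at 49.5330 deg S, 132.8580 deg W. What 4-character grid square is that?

CE30

Offset from 180°W / 90°S: lon 47.14°, lat 40.47°.
Field (20°×10°, letters A–R): 47.14/20 → 2 → C, 40.47/10 → 4 → E; chars CE.
Square (2°×1°, digits 0–9): 7.14/2 → 3, 0.47/1 → 0; chars 30.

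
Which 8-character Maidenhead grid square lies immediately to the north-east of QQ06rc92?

Longitude extended square 9; +1 → 10, wraps to 0, carry into subsquare.
Longitude subsquare r = 17; +1 → 18 = s.
Latitude extended square 2; +1 → 3.

QQ06sc03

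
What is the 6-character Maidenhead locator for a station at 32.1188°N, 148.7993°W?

Offset from 180°W / 90°S: lon 31.2007°, lat 122.1188°.
Field: 31.2007/20 → 1 → B, 122.1188/10 → 12 → M; chars BM.
Square: 11.2007/2 → 5, 2.1188/1 → 2; chars 52.
Subsquare: 1.2007/0.0833333 → 14 → o, 0.1188/0.0416667 → 2 → c; chars oc.

BM52oc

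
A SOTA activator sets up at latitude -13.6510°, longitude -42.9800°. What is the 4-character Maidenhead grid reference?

GH86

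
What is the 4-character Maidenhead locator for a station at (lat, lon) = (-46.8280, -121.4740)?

CE93

Shift to the Maidenhead origin (180°W, 90°S): lon 58.53, lat 43.17.
Field (20°×10°, letters A–R): 58.53/20 → 2 → C, 43.17/10 → 4 → E; chars CE.
Square (2°×1°, digits 0–9): 18.53/2 → 9, 3.17/1 → 3; chars 93.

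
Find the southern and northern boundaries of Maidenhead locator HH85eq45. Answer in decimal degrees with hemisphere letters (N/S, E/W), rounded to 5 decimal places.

14.31250° S, 14.30833° S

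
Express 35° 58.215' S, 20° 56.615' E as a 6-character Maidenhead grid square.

KF04la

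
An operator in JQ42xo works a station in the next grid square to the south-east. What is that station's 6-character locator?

Longitude subsquare x = 23; +1 → 24, wraps to 0 = a, carry into square.
Longitude square 4; +1 → 5.
Latitude subsquare o = 14; −1 → 13 = n.

JQ52an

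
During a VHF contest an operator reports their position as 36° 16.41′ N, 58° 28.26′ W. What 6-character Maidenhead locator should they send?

GM06sg

Offset from 180°W / 90°S: lon 121.5290°, lat 126.2735°.
Field (20°×10°, letters A–R): 121.5290/20 → 6 → G, 126.2735/10 → 12 → M; chars GM.
Square (2°×1°, digits 0–9): 1.5290/2 → 0, 6.2735/1 → 6; chars 06.
Subsquare (5′×2.5′, letters a–x): 1.5290/0.0833333 → 18 → s, 0.2735/0.0416667 → 6 → g; chars sg.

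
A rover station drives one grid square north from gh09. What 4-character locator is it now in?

Latitude square 9; +1 → 10, wraps to 0, carry into field.
Latitude field H = 7; +1 → 8 = I.
The longitude characters are unchanged.

GI00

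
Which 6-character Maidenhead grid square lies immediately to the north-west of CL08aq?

Longitude subsquare a = 0; −1 → -1, wraps to 23 = x, carry into square.
Longitude square 0; −1 → -1, wraps to 9, carry into field.
Longitude field C = 2; −1 → 1 = B.
Latitude subsquare q = 16; +1 → 17 = r.

BL98xr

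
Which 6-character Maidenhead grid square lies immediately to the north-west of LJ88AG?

LJ78xh

Longitude subsquare a = 0; −1 → -1, wraps to 23 = x, carry into square.
Longitude square 8; −1 → 7.
Latitude subsquare g = 6; +1 → 7 = h.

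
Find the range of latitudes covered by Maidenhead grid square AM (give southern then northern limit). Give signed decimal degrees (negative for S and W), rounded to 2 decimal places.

30.00, 40.00

Field A=0, M=12: +0·20° lon, +12·10° lat → SW at lon -180°, lat 30°.
Cell spans 20° lon × 10° lat.
south 30.00, north 40.00.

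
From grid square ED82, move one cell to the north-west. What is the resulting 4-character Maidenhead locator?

Longitude square 8; −1 → 7.
Latitude square 2; +1 → 3.

ED73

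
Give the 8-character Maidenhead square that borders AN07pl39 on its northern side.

AN07pm30

Latitude extended square 9; +1 → 10, wraps to 0, carry into subsquare.
Latitude subsquare l = 11; +1 → 12 = m.
The longitude characters are unchanged.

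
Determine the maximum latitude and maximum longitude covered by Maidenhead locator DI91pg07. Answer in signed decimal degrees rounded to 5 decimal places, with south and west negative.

Field D=3, I=8: +3·20° lon, +8·10° lat → SW at lon -120°, lat -10°.
Square 9, 1: +9·2° lon, +1·1° lat → SW at lon -102°, lat -9°.
Subsquare p=15, g=6: +15·0.0833333° lon, +6·0.0416667° lat → SW at lon -100.75°, lat -8.75°.
Extended square 0, 7: +0·0.00833333° lon, +7·0.00416667° lat → SW at lon -100.75°, lat -8.72083°.
Cell spans 0.00833333° lon × 0.00416667° lat. NE corner is SW corner plus one full cell.
latitude -8.71667, longitude -100.74167.

-8.71667, -100.74167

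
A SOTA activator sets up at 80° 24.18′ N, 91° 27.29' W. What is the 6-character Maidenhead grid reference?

ER40gj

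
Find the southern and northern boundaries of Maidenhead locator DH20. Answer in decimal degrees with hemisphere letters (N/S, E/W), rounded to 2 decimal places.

Field D=3, H=7: +3·20° lon, +7·10° lat → SW at lon -120°, lat -20°.
Square 2, 0: +2·2° lon, +0·1° lat → SW at lon -116°, lat -20°.
Cell spans 2° lon × 1° lat.
south 20.00° S, north 19.00° S.

20.00° S, 19.00° S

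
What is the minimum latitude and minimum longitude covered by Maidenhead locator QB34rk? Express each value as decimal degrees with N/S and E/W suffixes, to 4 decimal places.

75.5833° S, 147.4167° E

Field Q=16, B=1: +16·20° lon, +1·10° lat → SW at lon 140°, lat -80°.
Square 3, 4: +3·2° lon, +4·1° lat → SW at lon 146°, lat -76°.
Subsquare r=17, k=10: +17·0.0833333° lon, +10·0.0416667° lat → SW at lon 147.417°, lat -75.5833°.
latitude 75.5833° S, longitude 147.4167° E.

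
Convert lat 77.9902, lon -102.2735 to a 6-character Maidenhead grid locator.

DQ87ux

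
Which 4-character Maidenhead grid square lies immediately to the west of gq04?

Longitude square 0; −1 → -1, wraps to 9, carry into field.
Longitude field G = 6; −1 → 5 = F.
The latitude characters are unchanged.

FQ94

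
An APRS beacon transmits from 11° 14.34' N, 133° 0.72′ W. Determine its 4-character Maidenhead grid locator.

CK31

Add 180° to longitude and 90° to latitude: 46.99, 101.24.
Field: lon ⌊46.99/20⌋ = 2 → C; lat ⌊101.24/10⌋ = 10 → K.
Square: lon ⌊6.99/2⌋ = 3; lat ⌊1.24/1⌋ = 1.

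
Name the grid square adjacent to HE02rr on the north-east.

HE02ss

Longitude subsquare r = 17; +1 → 18 = s.
Latitude subsquare r = 17; +1 → 18 = s.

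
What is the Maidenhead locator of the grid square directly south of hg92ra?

HG91rx

Latitude subsquare a = 0; −1 → -1, wraps to 23 = x, carry into square.
Latitude square 2; −1 → 1.
The longitude characters are unchanged.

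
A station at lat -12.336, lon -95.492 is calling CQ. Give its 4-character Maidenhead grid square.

EH27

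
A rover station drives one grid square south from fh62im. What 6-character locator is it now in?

FH62il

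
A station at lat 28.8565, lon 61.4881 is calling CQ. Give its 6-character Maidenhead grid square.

Offset from 180°W / 90°S: lon 241.4881°, lat 118.8565°.
Field (20°×10°, letters A–R): lon ⌊241.4881/20⌋ = 12 → M; lat ⌊118.8565/10⌋ = 11 → L.
Square (2°×1°, digits 0–9): lon ⌊1.4881/2⌋ = 0; lat ⌊8.8565/1⌋ = 8.
Subsquare (5′×2.5′, letters a–x): lon ⌊1.4881/0.0833333⌋ = 17 → r; lat ⌊0.8565/0.0416667⌋ = 20 → u.

ML08ru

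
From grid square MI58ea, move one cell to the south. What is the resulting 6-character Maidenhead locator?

Latitude subsquare a = 0; −1 → -1, wraps to 23 = x, carry into square.
Latitude square 8; −1 → 7.
The longitude characters are unchanged.

MI57ex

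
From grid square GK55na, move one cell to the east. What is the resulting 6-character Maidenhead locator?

Longitude subsquare n = 13; +1 → 14 = o.
The latitude characters are unchanged.

GK55oa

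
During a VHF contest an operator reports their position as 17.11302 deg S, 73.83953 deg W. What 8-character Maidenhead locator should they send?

FH32bv92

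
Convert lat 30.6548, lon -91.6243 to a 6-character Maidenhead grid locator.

Shift to the Maidenhead origin (180°W, 90°S): lon 88.3757, lat 120.6548.
Field: 88.3757/20 → 4 → E, 120.6548/10 → 12 → M; chars EM.
Square: 8.3757/2 → 4, 0.6548/1 → 0; chars 40.
Subsquare: 0.3757/0.0833333 → 4 → e, 0.6548/0.0416667 → 15 → p; chars ep.

EM40ep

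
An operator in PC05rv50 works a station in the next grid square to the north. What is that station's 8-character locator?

PC05rv51

Latitude extended square 0; +1 → 1.
The longitude characters are unchanged.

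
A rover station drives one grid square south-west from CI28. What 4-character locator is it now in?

CI17

Longitude square 2; −1 → 1.
Latitude square 8; −1 → 7.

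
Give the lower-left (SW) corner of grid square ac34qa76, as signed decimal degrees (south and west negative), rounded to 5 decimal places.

-65.97500, -172.60833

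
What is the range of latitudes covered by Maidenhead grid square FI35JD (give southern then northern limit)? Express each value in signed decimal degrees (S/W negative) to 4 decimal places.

-4.8750, -4.8333

Field F=5, I=8: +5·20° lon, +8·10° lat → SW at lon -80°, lat -10°.
Square 3, 5: +3·2° lon, +5·1° lat → SW at lon -74°, lat -5°.
Subsquare j=9, d=3: +9·0.0833333° lon, +3·0.0416667° lat → SW at lon -73.25°, lat -4.875°.
Cell spans 0.0833333° lon × 0.0416667° lat.
south -4.8750, north -4.8333.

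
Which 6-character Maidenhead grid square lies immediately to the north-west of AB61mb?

AB61lc

Longitude subsquare m = 12; −1 → 11 = l.
Latitude subsquare b = 1; +1 → 2 = c.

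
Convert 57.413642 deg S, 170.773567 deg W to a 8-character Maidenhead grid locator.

Add 180° to longitude and 90° to latitude: 9.22643, 32.58636.
Field (20°×10°, letters A–R): 9.22643/20 → 0 → A, 32.58636/10 → 3 → D; chars AD.
Square (2°×1°, digits 0–9): 9.22643/2 → 4, 2.58636/1 → 2; chars 42.
Subsquare (5′×2.5′, letters a–x): 1.22643/0.0833333 → 14 → o, 0.58636/0.0416667 → 14 → o; chars oo.
Extended square (30″×15″, digits 0–9): 0.05977/0.00833333 → 7, 0.00302/0.00416667 → 0; chars 70.

AD42oo70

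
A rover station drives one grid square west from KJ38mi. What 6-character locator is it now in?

Longitude subsquare m = 12; −1 → 11 = l.
The latitude characters are unchanged.

KJ38li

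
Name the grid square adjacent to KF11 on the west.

KF01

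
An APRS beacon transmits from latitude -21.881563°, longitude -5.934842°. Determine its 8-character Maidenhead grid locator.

IG78ac78

Offset from 180°W / 90°S: lon 174.06516°, lat 68.11844°.
Field: 174.06516/20 → 8 → I, 68.11844/10 → 6 → G; chars IG.
Square: 14.06516/2 → 7, 8.11844/1 → 8; chars 78.
Subsquare: 0.06516/0.0833333 → 0 → a, 0.11844/0.0416667 → 2 → c; chars ac.
Extended square: 0.06516/0.00833333 → 7, 0.03510/0.00416667 → 8; chars 78.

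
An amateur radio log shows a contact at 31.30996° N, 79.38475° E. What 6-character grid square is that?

Offset from 180°W / 90°S: lon 259.3847°, lat 121.3100°.
Field (20°×10°, letters A–R): lon ⌊259.3847/20⌋ = 12 → M; lat ⌊121.3100/10⌋ = 12 → M.
Square (2°×1°, digits 0–9): lon ⌊19.3847/2⌋ = 9; lat ⌊1.3100/1⌋ = 1.
Subsquare (5′×2.5′, letters a–x): lon ⌊1.3847/0.0833333⌋ = 16 → q; lat ⌊0.3100/0.0416667⌋ = 7 → h.

MM91qh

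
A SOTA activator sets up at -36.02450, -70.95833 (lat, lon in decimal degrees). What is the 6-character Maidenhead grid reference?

FF43mx

Offset from 180°W / 90°S: lon 109.0417°, lat 53.9755°.
Field: lon ⌊109.0417/20⌋ = 5 → F; lat ⌊53.9755/10⌋ = 5 → F.
Square: lon ⌊9.0417/2⌋ = 4; lat ⌊3.9755/1⌋ = 3.
Subsquare: lon ⌊1.0417/0.0833333⌋ = 12 → m; lat ⌊0.9755/0.0416667⌋ = 23 → x.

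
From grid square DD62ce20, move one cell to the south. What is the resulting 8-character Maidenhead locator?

Latitude extended square 0; −1 → -1, wraps to 9, carry into subsquare.
Latitude subsquare e = 4; −1 → 3 = d.
The longitude characters are unchanged.

DD62cd29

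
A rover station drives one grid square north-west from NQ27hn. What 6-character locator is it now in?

NQ27go

Longitude subsquare h = 7; −1 → 6 = g.
Latitude subsquare n = 13; +1 → 14 = o.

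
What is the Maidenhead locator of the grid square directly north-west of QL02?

PL93

Longitude square 0; −1 → -1, wraps to 9, carry into field.
Longitude field Q = 16; −1 → 15 = P.
Latitude square 2; +1 → 3.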